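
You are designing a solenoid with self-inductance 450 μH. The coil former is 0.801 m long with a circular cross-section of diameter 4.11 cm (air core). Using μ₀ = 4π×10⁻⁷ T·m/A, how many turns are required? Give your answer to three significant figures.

N ≈ 465 turns

A = π(d/2)² = π(2.055×10^-2 m)² = 1.327×10^-3 m².
From L = μ₀N²A/ℓ, N = √(Lℓ / (μ₀A)).
N = √[(4.500×10^-4)(0.801) / ((4π×10⁻⁷)×1.327×10^-3)] = √(2.162×10^5) ≈ 465.0.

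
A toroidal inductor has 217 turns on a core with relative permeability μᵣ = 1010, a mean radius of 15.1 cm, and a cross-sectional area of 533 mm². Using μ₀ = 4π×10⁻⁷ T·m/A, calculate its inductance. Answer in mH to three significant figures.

L ≈ 33.6 mH

For a thin toroid, L = μ₀μᵣN²A/(2πR).
L = (4π×10⁻⁷)(1010)(217)²(5.330×10^-4) / (2π×0.151 m) = 3.358×10^-2 H.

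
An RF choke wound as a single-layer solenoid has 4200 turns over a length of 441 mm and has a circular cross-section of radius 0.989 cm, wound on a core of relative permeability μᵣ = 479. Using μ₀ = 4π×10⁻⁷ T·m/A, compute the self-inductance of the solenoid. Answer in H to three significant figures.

A = πr² = π(9.890×10^-3 m)² = 3.073×10^-4 m².
For a long solenoid, L = μ₀μᵣN²A/ℓ.
L = (4π×10⁻⁷)(479)(4200)²(3.073×10^-4)/(0.441 m) = 7.399 H.

L ≈ 7.40 H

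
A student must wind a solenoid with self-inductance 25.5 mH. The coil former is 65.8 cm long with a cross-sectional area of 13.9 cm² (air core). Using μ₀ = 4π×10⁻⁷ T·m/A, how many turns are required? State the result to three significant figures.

N ≈ 3100 turns

A = 13.9 cm² = 1.390×10^-3 m².
From L = μ₀N²A/ℓ, N = √(Lℓ / (μ₀A)).
N = √[(2.550×10^-2)(0.658) / ((4π×10⁻⁷)×1.390×10^-3)] = √(9.606×10^6) ≈ 3099.4.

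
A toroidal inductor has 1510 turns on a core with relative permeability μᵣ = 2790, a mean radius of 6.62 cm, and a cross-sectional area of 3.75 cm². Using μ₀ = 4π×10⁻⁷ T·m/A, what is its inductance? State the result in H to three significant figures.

L ≈ 7.21 H

For a thin toroid, L = μ₀μᵣN²A/(2πR).
L = (4π×10⁻⁷)(2790)(1510)²(3.750×10^-4) / (2π×6.620×10^-2 m) = 7.207 H.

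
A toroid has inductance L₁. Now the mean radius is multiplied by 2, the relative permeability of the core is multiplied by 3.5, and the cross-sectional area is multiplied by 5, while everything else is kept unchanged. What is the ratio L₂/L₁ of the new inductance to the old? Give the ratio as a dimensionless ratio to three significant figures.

L₂/L₁ = 8.75

For a toroid, L ∝ μᵣN²A/R.
L₂/L₁ = (2)^-1 × (3.5) × (5) = 8.75.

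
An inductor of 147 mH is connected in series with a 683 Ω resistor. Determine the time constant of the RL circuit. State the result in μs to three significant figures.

τ = L/R = (0.147 H)/(683 Ω) = 2.152×10^-4 s.

τ ≈ 215 μs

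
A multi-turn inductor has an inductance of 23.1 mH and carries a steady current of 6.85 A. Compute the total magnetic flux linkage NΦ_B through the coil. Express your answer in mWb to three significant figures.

From L = NΦ_B/I, the flux linkage is NΦ_B = LI.
NΦ_B = (2.310×10^-2 H)(6.85 A) = 0.1582 Wb.

NΦ_B ≈ 158 mWb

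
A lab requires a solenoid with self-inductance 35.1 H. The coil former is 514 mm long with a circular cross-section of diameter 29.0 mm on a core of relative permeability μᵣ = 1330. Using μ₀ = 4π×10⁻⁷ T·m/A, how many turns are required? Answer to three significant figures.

N ≈ 4040 turns

A = π(d/2)² = π(1.450×10^-2 m)² = 6.605×10^-4 m².
From L = μ₀μᵣN²A/ℓ, N = √(Lℓ / (μ₀μᵣA)).
N = √[(35.1)(0.514) / ((4π×10⁻⁷)(1330)×6.605×10^-4)] = √(1.634×10^7) ≈ 4042.6.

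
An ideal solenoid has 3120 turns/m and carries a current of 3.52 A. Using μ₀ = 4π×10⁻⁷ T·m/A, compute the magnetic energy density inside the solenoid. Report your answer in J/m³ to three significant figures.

u ≈ 75.8 J/m³

B = μ₀nI = (4π×10⁻⁷)(3.120×10^3)(3.52) = 1.380×10^-2 T.
u = B²/(2μ₀) = (1.380×10^-2)²/(2×4π×10⁻⁷) = 75.78 J/m³.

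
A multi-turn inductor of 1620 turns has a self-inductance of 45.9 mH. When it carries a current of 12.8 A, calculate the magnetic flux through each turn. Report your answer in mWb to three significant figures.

Φ_B ≈ 0.363 mWb

From L = NΦ_B/I, the flux per turn is Φ_B = LI/N.
Φ_B = (4.590×10^-2 H)(12.8 A)/1620 = 3.627×10^-4 Wb.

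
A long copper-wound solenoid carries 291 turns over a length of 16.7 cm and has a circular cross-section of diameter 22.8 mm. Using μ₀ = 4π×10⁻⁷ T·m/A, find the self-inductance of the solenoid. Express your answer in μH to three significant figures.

L ≈ 260 μH

A = π(d/2)² = π(1.140×10^-2 m)² = 4.083×10^-4 m².
For a long solenoid, L = μ₀N²A/ℓ.
L = (4π×10⁻⁷)(291)²(4.083×10^-4)/(0.167 m) = 2.602×10^-4 H.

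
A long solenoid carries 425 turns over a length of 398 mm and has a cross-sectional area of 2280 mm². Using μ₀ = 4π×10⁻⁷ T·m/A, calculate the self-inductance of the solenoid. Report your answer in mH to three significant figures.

L ≈ 1.30 mH

A = 2280 mm² = 2.280×10^-3 m².
For a long solenoid, L = μ₀N²A/ℓ.
L = (4π×10⁻⁷)(425)²(2.280×10^-3)/(0.398 m) = 1.300×10^-3 H.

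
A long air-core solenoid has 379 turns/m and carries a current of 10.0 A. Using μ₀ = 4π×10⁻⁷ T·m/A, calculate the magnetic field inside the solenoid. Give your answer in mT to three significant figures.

B ≈ 4.76 mT

Inside a long solenoid, B = μ₀nI.
B = (4π×10⁻⁷)(379 m⁻¹)(10.0 A) = 4.763×10^-3 T.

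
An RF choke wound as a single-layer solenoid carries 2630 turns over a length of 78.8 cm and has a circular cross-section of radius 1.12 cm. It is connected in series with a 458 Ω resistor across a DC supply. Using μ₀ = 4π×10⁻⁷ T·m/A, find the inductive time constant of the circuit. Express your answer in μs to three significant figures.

τ ≈ 9.49 μs

A = πr² = π(1.120×10^-2 m)² = 3.941×10^-4 m².
L = μ₀N²A/ℓ = (4π×10⁻⁷)(2630)²(3.941×10^-4)/(0.788) = 4.347×10^-3 H.
τ = L/R = (4.347×10^-3)/(458) = 9.491×10^-6 s.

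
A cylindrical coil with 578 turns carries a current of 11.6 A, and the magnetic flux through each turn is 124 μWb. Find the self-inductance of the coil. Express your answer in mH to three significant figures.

Self-inductance is defined by L = NΦ_B/I (flux linkage over current).
L = (578)(1.240×10^-4 Wb)/(11.6 A) = 6.179×10^-3 H.

L ≈ 6.18 mH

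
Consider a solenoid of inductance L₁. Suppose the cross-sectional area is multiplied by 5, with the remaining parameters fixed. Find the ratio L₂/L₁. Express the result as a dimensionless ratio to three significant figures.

For a solenoid, L ∝ μᵣN²A/ℓ.
L₂/L₁ = (5) = 5.00.

L₂/L₁ = 5.00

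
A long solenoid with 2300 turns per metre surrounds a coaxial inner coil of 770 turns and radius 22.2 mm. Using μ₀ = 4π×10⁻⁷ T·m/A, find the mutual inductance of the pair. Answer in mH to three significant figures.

The outer solenoid produces a uniform field B₁ = μ₀n₁I₁ across the inner coil,
so the flux linkage is N₂Φ = N₂B₁A₂ = μ₀n₁N₂A₂·I₁, giving M = μ₀n₁N₂A₂.
A₂ = πr² = π(2.220×10^-2 m)² = 1.548×10^-3 m².
M = (4π×10⁻⁷)(2300)(770)(1.548×10^-3) = 3.446×10^-3 H.

M ≈ 3.45 mH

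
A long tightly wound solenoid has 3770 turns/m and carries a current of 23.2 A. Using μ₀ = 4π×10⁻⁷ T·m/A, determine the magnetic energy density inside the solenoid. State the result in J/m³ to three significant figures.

B = μ₀nI = (4π×10⁻⁷)(3.770×10^3)(23.2) = 0.1099 T.
u = B²/(2μ₀) = (0.1099)²/(2×4π×10⁻⁷) = 4.807×10^3 J/m³.

u ≈ 4810 J/m³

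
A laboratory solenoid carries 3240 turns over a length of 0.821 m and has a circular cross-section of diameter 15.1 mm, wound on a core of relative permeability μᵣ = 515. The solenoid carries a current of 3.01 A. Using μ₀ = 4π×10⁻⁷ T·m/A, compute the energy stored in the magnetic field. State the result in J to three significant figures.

A = π(d/2)² = π(7.550×10^-3 m)² = 1.791×10^-4 m².
L = μ₀μᵣN²A/ℓ = (4π×10⁻⁷)(515)(3240)²(1.791×10^-4)/(0.821) = 1.482 H.
U = ½LI² = ½(1.482)(3.01)² = 6.713 J.

U ≈ 6.71 J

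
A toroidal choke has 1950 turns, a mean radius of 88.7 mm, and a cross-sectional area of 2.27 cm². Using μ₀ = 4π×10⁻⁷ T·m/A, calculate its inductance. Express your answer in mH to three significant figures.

L ≈ 1.95 mH

For a thin toroid, L = μ₀N²A/(2πR).
L = (4π×10⁻⁷)(1950)²(2.270×10^-4) / (2π×8.870×10^-2 m) = 1.946×10^-3 H.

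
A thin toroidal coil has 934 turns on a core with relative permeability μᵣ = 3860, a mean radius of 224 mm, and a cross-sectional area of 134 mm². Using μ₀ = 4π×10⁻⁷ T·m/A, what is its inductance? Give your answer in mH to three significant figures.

L ≈ 403 mH

For a thin toroid, L = μ₀μᵣN²A/(2πR).
L = (4π×10⁻⁷)(3860)(934)²(1.340×10^-4) / (2π×0.224 m) = 0.4029 H.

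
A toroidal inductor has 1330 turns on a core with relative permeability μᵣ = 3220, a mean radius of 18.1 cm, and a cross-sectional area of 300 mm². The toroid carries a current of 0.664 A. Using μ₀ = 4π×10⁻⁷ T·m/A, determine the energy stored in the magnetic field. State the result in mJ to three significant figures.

U ≈ 416 mJ

L = μ₀μᵣN²A/(2πR) = (4π×10⁻⁷)(3220)(1330)²(3.000×10^-4)/(2π×0.181) = 1.888 H.
U = ½LI² = ½(1.888)(0.664)² = 0.4162 J.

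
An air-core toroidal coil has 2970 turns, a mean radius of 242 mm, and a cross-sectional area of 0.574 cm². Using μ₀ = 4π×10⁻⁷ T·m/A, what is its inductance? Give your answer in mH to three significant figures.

L ≈ 0.418 mH

For a thin toroid, L = μ₀N²A/(2πR).
L = (4π×10⁻⁷)(2970)²(5.740×10^-5) / (2π×0.242 m) = 4.184×10^-4 H.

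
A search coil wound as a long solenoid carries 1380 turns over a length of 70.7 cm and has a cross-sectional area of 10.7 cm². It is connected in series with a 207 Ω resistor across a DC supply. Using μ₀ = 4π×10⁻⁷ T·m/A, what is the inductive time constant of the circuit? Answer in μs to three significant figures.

A = 10.7 cm² = 1.070×10^-3 m².
L = μ₀N²A/ℓ = (4π×10⁻⁷)(1380)²(1.070×10^-3)/(0.707) = 3.622×10^-3 H.
τ = L/R = (3.622×10^-3)/(207) = 1.750×10^-5 s.

τ ≈ 17.5 μs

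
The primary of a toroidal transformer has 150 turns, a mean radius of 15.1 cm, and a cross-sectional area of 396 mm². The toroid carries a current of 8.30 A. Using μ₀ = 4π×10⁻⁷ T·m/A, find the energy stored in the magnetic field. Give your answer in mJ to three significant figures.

L = μ₀N²A/(2πR) = (4π×10⁻⁷)(150)²(3.960×10^-4)/(2π×0.151) = 1.180×10^-5 H.
U = ½LI² = ½(1.180×10^-5)(8.30)² = 4.06497×10^-4 J.

U ≈ 0.406 mJ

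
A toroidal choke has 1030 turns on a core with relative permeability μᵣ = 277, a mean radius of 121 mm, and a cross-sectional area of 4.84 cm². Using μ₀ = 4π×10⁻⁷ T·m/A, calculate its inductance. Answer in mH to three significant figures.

For a thin toroid, L = μ₀μᵣN²A/(2πR).
L = (4π×10⁻⁷)(277)(1030)²(4.840×10^-4) / (2π×0.121 m) = 0.2351 H.

L ≈ 235 mH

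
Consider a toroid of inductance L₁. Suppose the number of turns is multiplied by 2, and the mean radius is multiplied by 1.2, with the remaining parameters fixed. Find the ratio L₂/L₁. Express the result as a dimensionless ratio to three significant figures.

L₂/L₁ = 3.33

For a toroid, L ∝ μᵣN²A/R.
L₂/L₁ = (2)^2 × (1.2)^-1 = 3.33.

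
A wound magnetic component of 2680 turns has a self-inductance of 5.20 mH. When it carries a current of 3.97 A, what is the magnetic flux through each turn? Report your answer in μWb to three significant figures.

Φ_B ≈ 7.70 μWb

From L = NΦ_B/I, the flux per turn is Φ_B = LI/N.
Φ_B = (5.200×10^-3 H)(3.97 A)/2680 = 7.703×10^-6 Wb.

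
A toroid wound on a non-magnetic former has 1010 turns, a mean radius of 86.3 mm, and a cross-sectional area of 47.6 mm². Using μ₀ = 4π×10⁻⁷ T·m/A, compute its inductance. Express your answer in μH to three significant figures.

L ≈ 113 μH

For a thin toroid, L = μ₀N²A/(2πR).
L = (4π×10⁻⁷)(1010)²(4.760×10^-5) / (2π×8.630×10^-2 m) = 1.125×10^-4 H.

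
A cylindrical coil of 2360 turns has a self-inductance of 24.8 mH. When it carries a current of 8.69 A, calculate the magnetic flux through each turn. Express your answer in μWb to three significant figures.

Φ_B ≈ 91.3 μWb

From L = NΦ_B/I, the flux per turn is Φ_B = LI/N.
Φ_B = (2.480×10^-2 H)(8.69 A)/2360 = 9.132×10^-5 Wb.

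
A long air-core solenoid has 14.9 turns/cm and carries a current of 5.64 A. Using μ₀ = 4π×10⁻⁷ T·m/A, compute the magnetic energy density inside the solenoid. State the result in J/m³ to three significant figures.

u ≈ 44.4 J/m³

B = μ₀nI = (4π×10⁻⁷)(1.490×10^3)(5.64) = 1.056×10^-2 T.
u = B²/(2μ₀) = (1.056×10^-2)²/(2×4π×10⁻⁷) = 44.37 J/m³.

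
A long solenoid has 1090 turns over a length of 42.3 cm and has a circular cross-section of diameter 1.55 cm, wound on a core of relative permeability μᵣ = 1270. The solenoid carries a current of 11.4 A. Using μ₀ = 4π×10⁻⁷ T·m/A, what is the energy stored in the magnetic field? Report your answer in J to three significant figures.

U ≈ 55.0 J

A = π(d/2)² = π(7.750×10^-3 m)² = 1.887×10^-4 m².
L = μ₀μᵣN²A/ℓ = (4π×10⁻⁷)(1270)(1090)²(1.887×10^-4)/(0.423) = 0.8458 H.
U = ½LI² = ½(0.8458)(11.4)² = 54.96 J.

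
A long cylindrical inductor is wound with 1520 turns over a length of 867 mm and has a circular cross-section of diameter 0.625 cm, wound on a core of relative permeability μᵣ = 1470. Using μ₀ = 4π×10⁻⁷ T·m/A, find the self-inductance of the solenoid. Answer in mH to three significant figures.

L ≈ 151 mH

A = π(d/2)² = π(3.125×10^-3 m)² = 3.068×10^-5 m².
For a long solenoid, L = μ₀μᵣN²A/ℓ.
L = (4π×10⁻⁷)(1470)(1520)²(3.068×10^-5)/(0.867 m) = 0.151 H.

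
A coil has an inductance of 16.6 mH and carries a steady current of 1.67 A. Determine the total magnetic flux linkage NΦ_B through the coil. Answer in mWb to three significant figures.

From L = NΦ_B/I, the flux linkage is NΦ_B = LI.
NΦ_B = (1.660×10^-2 H)(1.67 A) = 2.772×10^-2 Wb.

NΦ_B ≈ 27.7 mWb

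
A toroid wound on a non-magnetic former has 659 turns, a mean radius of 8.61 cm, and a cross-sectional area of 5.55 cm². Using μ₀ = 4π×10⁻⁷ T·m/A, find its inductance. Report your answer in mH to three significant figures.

For a thin toroid, L = μ₀N²A/(2πR).
L = (4π×10⁻⁷)(659)²(5.550×10^-4) / (2π×8.610×10^-2 m) = 5.599×10^-4 H.

L ≈ 0.560 mH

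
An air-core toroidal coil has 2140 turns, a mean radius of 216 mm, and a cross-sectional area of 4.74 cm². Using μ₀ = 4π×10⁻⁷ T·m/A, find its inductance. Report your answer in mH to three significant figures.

For a thin toroid, L = μ₀N²A/(2πR).
L = (4π×10⁻⁷)(2140)²(4.740×10^-4) / (2π×0.216 m) = 2.010×10^-3 H.

L ≈ 2.01 mH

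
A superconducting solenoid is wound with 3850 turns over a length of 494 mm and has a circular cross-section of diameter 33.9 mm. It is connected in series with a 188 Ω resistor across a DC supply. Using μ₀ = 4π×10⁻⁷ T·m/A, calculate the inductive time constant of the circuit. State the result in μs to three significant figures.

A = π(d/2)² = π(1.695×10^-2 m)² = 9.026×10^-4 m².
L = μ₀N²A/ℓ = (4π×10⁻⁷)(3850)²(9.026×10^-4)/(0.494) = 3.403×10^-2 H.
τ = L/R = (3.403×10^-2)/(188) = 1.810×10^-4 s.

τ ≈ 181 μs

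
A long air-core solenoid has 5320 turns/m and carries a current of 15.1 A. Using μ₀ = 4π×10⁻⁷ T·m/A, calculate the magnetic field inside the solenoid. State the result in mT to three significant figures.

Inside a long solenoid, B = μ₀nI.
B = (4π×10⁻⁷)(5.320×10^3 m⁻¹)(15.1 A) = 0.1009 T.

B ≈ 101 mT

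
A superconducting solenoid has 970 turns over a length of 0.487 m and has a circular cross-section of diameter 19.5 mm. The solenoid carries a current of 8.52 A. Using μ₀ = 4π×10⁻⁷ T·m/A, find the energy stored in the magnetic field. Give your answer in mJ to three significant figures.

U ≈ 26.3 mJ

A = π(d/2)² = π(9.750×10^-3 m)² = 2.986×10^-4 m².
L = μ₀N²A/ℓ = (4π×10⁻⁷)(970)²(2.986×10^-4)/(0.487) = 7.251×10^-4 H.
U = ½LI² = ½(7.251×10^-4)(8.52)² = 2.632×10^-2 J.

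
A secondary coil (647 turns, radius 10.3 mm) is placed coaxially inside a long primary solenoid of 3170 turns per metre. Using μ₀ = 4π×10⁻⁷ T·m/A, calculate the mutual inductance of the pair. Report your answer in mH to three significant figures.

M ≈ 0.859 mH

The outer solenoid produces a uniform field B₁ = μ₀n₁I₁ across the inner coil,
so the flux linkage is N₂Φ = N₂B₁A₂ = μ₀n₁N₂A₂·I₁, giving M = μ₀n₁N₂A₂.
A₂ = πr² = π(1.030×10^-2 m)² = 3.333×10^-4 m².
M = (4π×10⁻⁷)(3170)(647)(3.333×10^-4) = 8.590×10^-4 H.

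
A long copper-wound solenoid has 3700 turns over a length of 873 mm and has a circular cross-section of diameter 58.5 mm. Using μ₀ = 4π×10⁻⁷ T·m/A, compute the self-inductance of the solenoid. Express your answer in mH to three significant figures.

L ≈ 53.0 mH

A = π(d/2)² = π(2.925×10^-2 m)² = 2.688×10^-3 m².
For a long solenoid, L = μ₀N²A/ℓ.
L = (4π×10⁻⁷)(3700)²(2.688×10^-3)/(0.873 m) = 5.297×10^-2 H.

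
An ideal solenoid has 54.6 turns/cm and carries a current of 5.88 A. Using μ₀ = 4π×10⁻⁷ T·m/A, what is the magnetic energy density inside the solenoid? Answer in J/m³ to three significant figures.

B = μ₀nI = (4π×10⁻⁷)(5.460×10^3)(5.88) = 4.034×10^-2 T.
u = B²/(2μ₀) = (4.034×10^-2)²/(2×4π×10⁻⁷) = 647.6 J/m³.

u ≈ 648 J/m³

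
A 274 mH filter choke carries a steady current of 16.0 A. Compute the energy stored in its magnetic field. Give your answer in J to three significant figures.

Stored magnetic energy: U = ½LI².
U = ½(0.274 H)(16.0 A)² = 35.07 J.

U ≈ 35.1 J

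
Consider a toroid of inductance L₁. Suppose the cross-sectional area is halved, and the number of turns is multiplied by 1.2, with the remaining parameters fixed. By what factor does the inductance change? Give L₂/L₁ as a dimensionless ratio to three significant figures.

L₂/L₁ = 0.720

For a toroid, L ∝ μᵣN²A/R.
L₂/L₁ = (0.5) × (1.2)^2 = 0.720.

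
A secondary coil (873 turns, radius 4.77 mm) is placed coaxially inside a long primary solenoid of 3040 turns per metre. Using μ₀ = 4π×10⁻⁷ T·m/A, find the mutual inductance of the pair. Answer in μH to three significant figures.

M ≈ 238 μH

The outer solenoid produces a uniform field B₁ = μ₀n₁I₁ across the inner coil,
so the flux linkage is N₂Φ = N₂B₁A₂ = μ₀n₁N₂A₂·I₁, giving M = μ₀n₁N₂A₂.
A₂ = πr² = π(4.770×10^-3 m)² = 7.148×10^-5 m².
M = (4π×10⁻⁷)(3040)(873)(7.148×10^-5) = 2.384×10^-4 H.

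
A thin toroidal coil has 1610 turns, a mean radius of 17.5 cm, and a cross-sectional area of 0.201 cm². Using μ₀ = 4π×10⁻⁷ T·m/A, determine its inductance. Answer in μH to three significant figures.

For a thin toroid, L = μ₀N²A/(2πR).
L = (4π×10⁻⁷)(1610)²(2.010×10^-5) / (2π×0.175 m) = 5.954×10^-5 H.

L ≈ 59.5 μH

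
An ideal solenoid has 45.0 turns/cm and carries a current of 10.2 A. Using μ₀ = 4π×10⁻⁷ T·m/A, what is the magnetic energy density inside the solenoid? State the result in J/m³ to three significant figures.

u ≈ 1320 J/m³

B = μ₀nI = (4π×10⁻⁷)(4.500×10^3)(10.2) = 5.768×10^-2 T.
u = B²/(2μ₀) = (5.768×10^-2)²/(2×4π×10⁻⁷) = 1.324×10^3 J/m³.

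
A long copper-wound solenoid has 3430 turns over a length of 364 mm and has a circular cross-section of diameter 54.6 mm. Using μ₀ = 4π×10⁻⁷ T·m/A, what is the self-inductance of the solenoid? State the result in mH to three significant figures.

L ≈ 95.1 mH

A = π(d/2)² = π(2.730×10^-2 m)² = 2.341×10^-3 m².
For a long solenoid, L = μ₀N²A/ℓ.
L = (4π×10⁻⁷)(3430)²(2.341×10^-3)/(0.364 m) = 9.510×10^-2 H.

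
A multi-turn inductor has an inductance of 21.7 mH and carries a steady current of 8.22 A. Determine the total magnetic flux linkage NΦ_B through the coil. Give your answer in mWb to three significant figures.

NΦ_B ≈ 178 mWb

From L = NΦ_B/I, the flux linkage is NΦ_B = LI.
NΦ_B = (2.170×10^-2 H)(8.22 A) = 0.1784 Wb.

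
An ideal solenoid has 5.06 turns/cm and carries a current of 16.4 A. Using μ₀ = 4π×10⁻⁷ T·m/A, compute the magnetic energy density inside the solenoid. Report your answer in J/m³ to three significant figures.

B = μ₀nI = (4π×10⁻⁷)(506)(16.4) = 1.043×10^-2 T.
u = B²/(2μ₀) = (1.043×10^-2)²/(2×4π×10⁻⁷) = 43.27 J/m³.

u ≈ 43.3 J/m³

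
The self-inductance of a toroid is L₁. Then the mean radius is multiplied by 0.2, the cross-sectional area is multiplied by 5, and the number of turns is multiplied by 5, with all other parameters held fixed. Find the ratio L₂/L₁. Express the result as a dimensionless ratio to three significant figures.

L₂/L₁ = 625

For a toroid, L ∝ μᵣN²A/R.
L₂/L₁ = (0.2)^-1 × (5) × (5)^2 = 625.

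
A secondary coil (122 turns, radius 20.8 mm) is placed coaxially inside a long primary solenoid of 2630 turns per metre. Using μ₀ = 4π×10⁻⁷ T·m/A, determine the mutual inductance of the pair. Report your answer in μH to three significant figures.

M ≈ 548 μH

The outer solenoid produces a uniform field B₁ = μ₀n₁I₁ across the inner coil,
so the flux linkage is N₂Φ = N₂B₁A₂ = μ₀n₁N₂A₂·I₁, giving M = μ₀n₁N₂A₂.
A₂ = πr² = π(2.080×10^-2 m)² = 1.359×10^-3 m².
M = (4π×10⁻⁷)(2630)(122)(1.359×10^-3) = 5.480×10^-4 H.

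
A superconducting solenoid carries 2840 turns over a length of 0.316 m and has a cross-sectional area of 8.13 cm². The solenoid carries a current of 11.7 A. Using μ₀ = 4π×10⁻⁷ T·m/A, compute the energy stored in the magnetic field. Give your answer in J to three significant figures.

A = 8.13 cm² = 8.130×10^-4 m².
L = μ₀N²A/ℓ = (4π×10⁻⁷)(2840)²(8.130×10^-4)/(0.316) = 2.608×10^-2 H.
U = ½LI² = ½(2.608×10^-2)(11.7)² = 1.7848 J.

U ≈ 1.78 J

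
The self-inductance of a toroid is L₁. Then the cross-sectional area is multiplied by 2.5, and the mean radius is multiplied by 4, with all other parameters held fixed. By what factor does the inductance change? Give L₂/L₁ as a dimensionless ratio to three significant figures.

L₂/L₁ = 0.625

For a toroid, L ∝ μᵣN²A/R.
L₂/L₁ = (2.5) × (4)^-1 = 0.625.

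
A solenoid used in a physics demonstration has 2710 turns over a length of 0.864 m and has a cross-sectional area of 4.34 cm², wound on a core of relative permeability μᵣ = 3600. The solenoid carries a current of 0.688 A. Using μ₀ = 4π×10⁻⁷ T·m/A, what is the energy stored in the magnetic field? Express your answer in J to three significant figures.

A = 4.34 cm² = 4.340×10^-4 m².
L = μ₀μᵣN²A/ℓ = (4π×10⁻⁷)(3600)(2710)²(4.340×10^-4)/(0.864) = 16.69 H.
U = ½LI² = ½(16.69)(0.688)² = 3.95 J.

U ≈ 3.95 J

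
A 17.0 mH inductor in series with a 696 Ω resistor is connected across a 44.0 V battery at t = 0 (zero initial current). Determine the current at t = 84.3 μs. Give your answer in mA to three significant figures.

τ = L/R = 1.700×10^-2/696 = 2.443×10^-5 s; final current I_∞ = ε/R = 44.0/696 = 6.322×10^-2 A.
I(t) = I_∞(1 − e^(−t/τ)) with t/τ = 3.451.
I = (6.322×10^-2)(1 − e^(−3.451)) = 6.121×10^-2 A.

I ≈ 61.2 mA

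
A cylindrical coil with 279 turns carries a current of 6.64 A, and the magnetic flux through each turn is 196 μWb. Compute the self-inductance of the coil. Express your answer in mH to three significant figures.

Self-inductance is defined by L = NΦ_B/I (flux linkage over current).
L = (279)(1.960×10^-4 Wb)/(6.64 A) = 8.236×10^-3 H.

L ≈ 8.24 mH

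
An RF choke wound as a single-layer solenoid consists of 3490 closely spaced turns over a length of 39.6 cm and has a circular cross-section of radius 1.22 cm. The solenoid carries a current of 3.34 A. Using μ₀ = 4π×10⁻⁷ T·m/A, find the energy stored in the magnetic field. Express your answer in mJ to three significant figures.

U ≈ 101 mJ

A = πr² = π(1.220×10^-2 m)² = 4.676×10^-4 m².
L = μ₀N²A/ℓ = (4π×10⁻⁷)(3490)²(4.676×10^-4)/(0.396) = 1.807×10^-2 H.
U = ½LI² = ½(1.807×10^-2)(3.34)² = 0.1008 J.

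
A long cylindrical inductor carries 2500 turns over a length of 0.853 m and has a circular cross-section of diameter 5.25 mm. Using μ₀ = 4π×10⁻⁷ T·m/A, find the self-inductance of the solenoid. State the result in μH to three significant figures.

A = π(d/2)² = π(2.625×10^-3 m)² = 2.1648×10^-5 m².
For a long solenoid, L = μ₀N²A/ℓ.
L = (4π×10⁻⁷)(2500)²(2.1648×10^-5)/(0.853 m) = 1.993×10^-4 H.

L ≈ 199 μH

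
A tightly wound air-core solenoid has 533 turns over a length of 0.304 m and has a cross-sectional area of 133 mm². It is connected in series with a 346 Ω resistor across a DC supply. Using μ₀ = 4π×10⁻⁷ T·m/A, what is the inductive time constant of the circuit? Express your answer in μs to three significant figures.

A = 133 mm² = 1.330×10^-4 m².
L = μ₀N²A/ℓ = (4π×10⁻⁷)(533)²(1.330×10^-4)/(0.304) = 1.562×10^-4 H.
τ = L/R = (1.562×10^-4)/(346) = 4.514×10^-7 s.

τ ≈ 0.451 μs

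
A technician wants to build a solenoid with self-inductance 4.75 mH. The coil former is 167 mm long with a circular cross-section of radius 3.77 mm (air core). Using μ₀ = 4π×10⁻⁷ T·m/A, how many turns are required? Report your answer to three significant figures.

N ≈ 3760 turns

A = πr² = π(3.770×10^-3 m)² = 4.465×10^-5 m².
From L = μ₀N²A/ℓ, N = √(Lℓ / (μ₀A)).
N = √[(4.750×10^-3)(0.167) / ((4π×10⁻⁷)×4.465×10^-5)] = √(1.414×10^7) ≈ 3760.0.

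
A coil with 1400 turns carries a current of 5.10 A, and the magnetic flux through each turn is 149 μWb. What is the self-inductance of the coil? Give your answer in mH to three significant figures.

L ≈ 40.9 mH

Self-inductance is defined by L = NΦ_B/I (flux linkage over current).
L = (1400)(1.490×10^-4 Wb)/(5.10 A) = 4.090×10^-2 H.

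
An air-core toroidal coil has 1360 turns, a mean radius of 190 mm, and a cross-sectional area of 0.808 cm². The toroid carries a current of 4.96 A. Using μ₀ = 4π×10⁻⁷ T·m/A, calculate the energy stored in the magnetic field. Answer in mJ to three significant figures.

L = μ₀N²A/(2πR) = (4π×10⁻⁷)(1360)²(8.080×10^-5)/(2π×0.19) = 1.573×10^-4 H.
U = ½LI² = ½(1.573×10^-4)(4.96)² = 1.935×10^-3 J.

U ≈ 1.94 mJ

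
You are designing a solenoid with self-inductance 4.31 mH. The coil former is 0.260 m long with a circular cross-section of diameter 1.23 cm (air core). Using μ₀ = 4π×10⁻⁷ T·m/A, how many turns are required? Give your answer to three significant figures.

N ≈ 2740 turns

A = π(d/2)² = π(6.150×10^-3 m)² = 1.188×10^-4 m².
From L = μ₀N²A/ℓ, N = √(Lℓ / (μ₀A)).
N = √[(4.310×10^-3)(0.26) / ((4π×10⁻⁷)×1.188×10^-4)] = √(7.5048×10^6) ≈ 2739.5.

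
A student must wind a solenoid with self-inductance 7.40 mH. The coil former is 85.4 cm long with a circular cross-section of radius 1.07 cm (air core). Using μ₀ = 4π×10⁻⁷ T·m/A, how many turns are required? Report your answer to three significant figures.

A = πr² = π(1.070×10^-2 m)² = 3.597×10^-4 m².
From L = μ₀N²A/ℓ, N = √(Lℓ / (μ₀A)).
N = √[(7.400×10^-3)(0.854) / ((4π×10⁻⁷)×3.597×10^-4)] = √(1.398×10^7) ≈ 3739.2.

N ≈ 3740 turns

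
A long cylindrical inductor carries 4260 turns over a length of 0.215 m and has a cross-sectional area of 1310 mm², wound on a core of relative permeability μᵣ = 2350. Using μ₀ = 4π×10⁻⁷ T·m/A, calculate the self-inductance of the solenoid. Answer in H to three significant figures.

A = 1310 mm² = 1.310×10^-3 m².
For a long solenoid, L = μ₀μᵣN²A/ℓ.
L = (4π×10⁻⁷)(2350)(4260)²(1.310×10^-3)/(0.215 m) = 326.5 H.

L ≈ 327 H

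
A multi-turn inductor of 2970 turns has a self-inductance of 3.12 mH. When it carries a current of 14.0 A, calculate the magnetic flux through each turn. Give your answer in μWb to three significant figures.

From L = NΦ_B/I, the flux per turn is Φ_B = LI/N.
Φ_B = (3.120×10^-3 H)(14.0 A)/2970 = 1.471×10^-5 Wb.

Φ_B ≈ 14.7 μWb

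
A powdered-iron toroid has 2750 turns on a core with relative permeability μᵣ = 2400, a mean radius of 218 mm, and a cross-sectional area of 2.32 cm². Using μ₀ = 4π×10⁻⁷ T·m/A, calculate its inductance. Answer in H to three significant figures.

L ≈ 3.86 H

For a thin toroid, L = μ₀μᵣN²A/(2πR).
L = (4π×10⁻⁷)(2400)(2750)²(2.320×10^-4) / (2π×0.218 m) = 3.863 H.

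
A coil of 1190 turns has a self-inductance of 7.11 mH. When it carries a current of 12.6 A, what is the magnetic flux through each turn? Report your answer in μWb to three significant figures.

From L = NΦ_B/I, the flux per turn is Φ_B = LI/N.
Φ_B = (7.110×10^-3 H)(12.6 A)/1190 = 7.528×10^-5 Wb.

Φ_B ≈ 75.3 μWb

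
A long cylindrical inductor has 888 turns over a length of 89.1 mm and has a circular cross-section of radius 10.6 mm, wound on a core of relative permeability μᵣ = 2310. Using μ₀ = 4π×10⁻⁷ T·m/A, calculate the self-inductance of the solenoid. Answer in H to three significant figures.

L ≈ 9.07 H

A = πr² = π(1.060×10^-2 m)² = 3.530×10^-4 m².
For a long solenoid, L = μ₀μᵣN²A/ℓ.
L = (4π×10⁻⁷)(2310)(888)²(3.530×10^-4)/(8.910×10^-2 m) = 9.068 H.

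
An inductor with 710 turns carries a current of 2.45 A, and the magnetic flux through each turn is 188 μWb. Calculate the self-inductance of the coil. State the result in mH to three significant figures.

Self-inductance is defined by L = NΦ_B/I (flux linkage over current).
L = (710)(1.880×10^-4 Wb)/(2.45 A) = 5.448×10^-2 H.

L ≈ 54.5 mH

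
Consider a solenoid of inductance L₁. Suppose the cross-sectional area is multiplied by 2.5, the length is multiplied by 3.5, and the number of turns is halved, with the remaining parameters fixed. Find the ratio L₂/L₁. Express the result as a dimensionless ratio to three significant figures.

L₂/L₁ = 0.179

For a solenoid, L ∝ μᵣN²A/ℓ.
L₂/L₁ = (2.5) × (3.5)^-1 × (0.5)^2 = 0.179.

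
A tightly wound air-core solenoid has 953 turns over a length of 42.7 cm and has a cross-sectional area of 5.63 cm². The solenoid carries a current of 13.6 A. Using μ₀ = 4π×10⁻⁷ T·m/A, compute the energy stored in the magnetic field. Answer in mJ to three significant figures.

A = 5.63 cm² = 5.630×10^-4 m².
L = μ₀N²A/ℓ = (4π×10⁻⁷)(953)²(5.630×10^-4)/(0.427) = 1.5048×10^-3 H.
U = ½LI² = ½(1.5048×10^-3)(13.6)² = 0.1392 J.

U ≈ 139 mJ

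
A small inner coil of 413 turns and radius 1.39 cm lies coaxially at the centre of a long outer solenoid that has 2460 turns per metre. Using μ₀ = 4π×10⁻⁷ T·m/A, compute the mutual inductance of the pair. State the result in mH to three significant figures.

M ≈ 0.775 mH

The outer solenoid produces a uniform field B₁ = μ₀n₁I₁ across the inner coil,
so the flux linkage is N₂Φ = N₂B₁A₂ = μ₀n₁N₂A₂·I₁, giving M = μ₀n₁N₂A₂.
A₂ = πr² = π(1.390×10^-2 m)² = 6.070×10^-4 m².
M = (4π×10⁻⁷)(2460)(413)(6.070×10^-4) = 7.750×10^-4 H.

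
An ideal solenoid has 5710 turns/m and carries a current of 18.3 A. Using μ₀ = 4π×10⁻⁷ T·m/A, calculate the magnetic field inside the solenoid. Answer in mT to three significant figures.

B ≈ 131 mT

Inside a long solenoid, B = μ₀nI.
B = (4π×10⁻⁷)(5.710×10^3 m⁻¹)(18.3 A) = 0.1313 T.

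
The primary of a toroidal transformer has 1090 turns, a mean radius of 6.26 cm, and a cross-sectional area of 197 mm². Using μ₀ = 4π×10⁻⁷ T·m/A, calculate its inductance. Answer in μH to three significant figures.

L ≈ 748 μH

For a thin toroid, L = μ₀N²A/(2πR).
L = (4π×10⁻⁷)(1090)²(1.970×10^-4) / (2π×6.260×10^-2 m) = 7.478×10^-4 H.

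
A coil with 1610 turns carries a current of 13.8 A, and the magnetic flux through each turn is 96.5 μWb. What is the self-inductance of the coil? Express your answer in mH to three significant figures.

Self-inductance is defined by L = NΦ_B/I (flux linkage over current).
L = (1610)(9.650×10^-5 Wb)/(13.8 A) = 1.126×10^-2 H.

L ≈ 11.3 mH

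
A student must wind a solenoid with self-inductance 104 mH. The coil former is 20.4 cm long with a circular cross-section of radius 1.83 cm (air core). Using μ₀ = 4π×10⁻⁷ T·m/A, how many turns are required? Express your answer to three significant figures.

A = πr² = π(1.830×10^-2 m)² = 1.052×10^-3 m².
From L = μ₀N²A/ℓ, N = √(Lℓ / (μ₀A)).
N = √[(0.104)(0.204) / ((4π×10⁻⁷)×1.052×10^-3)] = √(1.6047×10^7) ≈ 4005.9.

N ≈ 4010 turns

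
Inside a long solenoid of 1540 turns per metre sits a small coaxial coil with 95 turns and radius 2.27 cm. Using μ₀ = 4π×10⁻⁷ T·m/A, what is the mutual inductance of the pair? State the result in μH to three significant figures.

The outer solenoid produces a uniform field B₁ = μ₀n₁I₁ across the inner coil,
so the flux linkage is N₂Φ = N₂B₁A₂ = μ₀n₁N₂A₂·I₁, giving M = μ₀n₁N₂A₂.
A₂ = πr² = π(2.270×10^-2 m)² = 1.619×10^-3 m².
M = (4π×10⁻⁷)(1540)(95)(1.619×10^-3) = 2.976×10^-4 H.

M ≈ 298 μH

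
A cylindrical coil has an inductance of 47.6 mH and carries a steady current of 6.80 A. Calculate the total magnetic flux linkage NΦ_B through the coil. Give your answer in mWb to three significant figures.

From L = NΦ_B/I, the flux linkage is NΦ_B = LI.
NΦ_B = (4.760×10^-2 H)(6.80 A) = 0.3237 Wb.

NΦ_B ≈ 324 mWb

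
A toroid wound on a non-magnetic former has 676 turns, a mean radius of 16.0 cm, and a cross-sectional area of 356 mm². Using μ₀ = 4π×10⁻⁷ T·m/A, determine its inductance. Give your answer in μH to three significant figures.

For a thin toroid, L = μ₀N²A/(2πR).
L = (4π×10⁻⁷)(676)²(3.560×10^-4) / (2π×0.16 m) = 2.034×10^-4 H.

L ≈ 203 μH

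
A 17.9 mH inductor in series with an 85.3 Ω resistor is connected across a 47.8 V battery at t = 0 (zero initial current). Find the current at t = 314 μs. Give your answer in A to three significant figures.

τ = L/R = 1.790×10^-2/85.3 = 2.098×10^-4 s; final current I_∞ = ε/R = 47.8/85.3 = 0.5604 A.
I(t) = I_∞(1 − e^(−t/τ)) with t/τ = 1.496.
I = (0.5604)(1 − e^(−1.496)) = 0.4349 A.

I ≈ 0.435 A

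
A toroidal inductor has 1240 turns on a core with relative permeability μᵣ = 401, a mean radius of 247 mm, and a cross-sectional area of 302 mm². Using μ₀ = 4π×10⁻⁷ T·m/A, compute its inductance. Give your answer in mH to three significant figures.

L ≈ 151 mH

For a thin toroid, L = μ₀μᵣN²A/(2πR).
L = (4π×10⁻⁷)(401)(1240)²(3.020×10^-4) / (2π×0.247 m) = 0.1508 H.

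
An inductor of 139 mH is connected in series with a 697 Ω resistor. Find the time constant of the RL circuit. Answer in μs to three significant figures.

τ ≈ 199 μs

τ = L/R = (0.139 H)/(697 Ω) = 1.994×10^-4 s.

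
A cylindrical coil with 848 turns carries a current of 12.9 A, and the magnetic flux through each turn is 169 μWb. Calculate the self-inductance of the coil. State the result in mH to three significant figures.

L ≈ 11.1 mH

Self-inductance is defined by L = NΦ_B/I (flux linkage over current).
L = (848)(1.690×10^-4 Wb)/(12.9 A) = 1.111×10^-2 H.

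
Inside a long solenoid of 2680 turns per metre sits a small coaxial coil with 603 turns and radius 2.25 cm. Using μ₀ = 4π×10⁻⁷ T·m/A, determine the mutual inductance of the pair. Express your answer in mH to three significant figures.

M ≈ 3.23 mH

The outer solenoid produces a uniform field B₁ = μ₀n₁I₁ across the inner coil,
so the flux linkage is N₂Φ = N₂B₁A₂ = μ₀n₁N₂A₂·I₁, giving M = μ₀n₁N₂A₂.
A₂ = πr² = π(2.250×10^-2 m)² = 1.590×10^-3 m².
M = (4π×10⁻⁷)(2680)(603)(1.590×10^-3) = 3.230×10^-3 H.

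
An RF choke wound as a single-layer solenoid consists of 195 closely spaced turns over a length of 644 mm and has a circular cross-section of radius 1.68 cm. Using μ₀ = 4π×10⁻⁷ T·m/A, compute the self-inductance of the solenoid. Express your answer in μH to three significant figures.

A = πr² = π(1.680×10^-2 m)² = 8.867×10^-4 m².
For a long solenoid, L = μ₀N²A/ℓ.
L = (4π×10⁻⁷)(195)²(8.867×10^-4)/(0.644 m) = 6.579×10^-5 H.

L ≈ 65.8 μH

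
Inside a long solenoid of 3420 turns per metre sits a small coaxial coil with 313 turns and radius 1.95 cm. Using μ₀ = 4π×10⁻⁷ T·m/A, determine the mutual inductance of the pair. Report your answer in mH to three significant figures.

The outer solenoid produces a uniform field B₁ = μ₀n₁I₁ across the inner coil,
so the flux linkage is N₂Φ = N₂B₁A₂ = μ₀n₁N₂A₂·I₁, giving M = μ₀n₁N₂A₂.
A₂ = πr² = π(1.950×10^-2 m)² = 1.1946×10^-3 m².
M = (4π×10⁻⁷)(3420)(313)(1.1946×10^-3) = 1.607×10^-3 H.

M ≈ 1.61 mH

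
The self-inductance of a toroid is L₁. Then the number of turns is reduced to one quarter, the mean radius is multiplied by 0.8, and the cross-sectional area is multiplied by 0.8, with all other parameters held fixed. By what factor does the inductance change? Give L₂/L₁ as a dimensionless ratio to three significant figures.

L₂/L₁ = 0.0625

For a toroid, L ∝ μᵣN²A/R.
L₂/L₁ = (0.25)^2 × (0.8)^-1 × (0.8) = 0.0625.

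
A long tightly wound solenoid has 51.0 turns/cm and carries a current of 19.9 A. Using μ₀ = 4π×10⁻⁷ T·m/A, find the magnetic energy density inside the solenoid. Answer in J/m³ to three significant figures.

u ≈ 6470 J/m³

B = μ₀nI = (4π×10⁻⁷)(5.100×10^3)(19.9) = 0.1275 T.
u = B²/(2μ₀) = (0.1275)²/(2×4π×10⁻⁷) = 6.472×10^3 J/m³.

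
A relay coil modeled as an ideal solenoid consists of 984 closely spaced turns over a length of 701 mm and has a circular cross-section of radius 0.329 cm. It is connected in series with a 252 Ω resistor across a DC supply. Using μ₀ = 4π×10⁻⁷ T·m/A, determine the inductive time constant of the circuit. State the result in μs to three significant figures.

A = πr² = π(3.290×10^-3 m)² = 3.400×10^-5 m².
L = μ₀N²A/ℓ = (4π×10⁻⁷)(984)²(3.400×10^-5)/(0.701) = 5.902×10^-5 H.
τ = L/R = (5.902×10^-5)/(252) = 2.342×10^-7 s.

τ ≈ 0.234 μs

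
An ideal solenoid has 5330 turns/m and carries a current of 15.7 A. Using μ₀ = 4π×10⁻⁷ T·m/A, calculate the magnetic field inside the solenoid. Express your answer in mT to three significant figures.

Inside a long solenoid, B = μ₀nI.
B = (4π×10⁻⁷)(5.330×10^3 m⁻¹)(15.7 A) = 0.1052 T.

B ≈ 105 mT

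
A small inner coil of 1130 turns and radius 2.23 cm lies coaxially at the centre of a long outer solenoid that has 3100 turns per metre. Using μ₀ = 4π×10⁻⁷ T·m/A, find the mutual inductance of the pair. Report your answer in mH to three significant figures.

M ≈ 6.88 mH

The outer solenoid produces a uniform field B₁ = μ₀n₁I₁ across the inner coil,
so the flux linkage is N₂Φ = N₂B₁A₂ = μ₀n₁N₂A₂·I₁, giving M = μ₀n₁N₂A₂.
A₂ = πr² = π(2.230×10^-2 m)² = 1.562×10^-3 m².
M = (4π×10⁻⁷)(3100)(1130)(1.562×10^-3) = 6.877×10^-3 H.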